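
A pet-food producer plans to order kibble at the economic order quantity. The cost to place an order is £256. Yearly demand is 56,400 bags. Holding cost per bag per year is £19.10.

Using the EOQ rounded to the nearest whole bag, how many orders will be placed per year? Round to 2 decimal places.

Q* = √(2·D·S / H) = √(2·56,400·256 / 19.1) = √1,511,874.3 ≈ 1,229.58 → Q = 1,230
N = D/Q = 56,400/1,230 ≈ 45.854 orders/yr

45.85 orders per year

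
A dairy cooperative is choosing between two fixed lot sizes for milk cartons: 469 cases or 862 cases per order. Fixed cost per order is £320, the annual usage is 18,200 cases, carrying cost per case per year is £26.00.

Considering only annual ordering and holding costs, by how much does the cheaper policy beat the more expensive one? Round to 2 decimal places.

Annual cost at Q: ordering D·S/Q plus holding Q·H/2.
TC(469) = (18,200/469)×320 + (469/2)×26 = £18,514.91
TC(862) = (18,200/862)×320 + (862/2)×26 = £17,962.38
|ΔTC| = |£18,514.91 − £17,962.38| = £552.53

£552.53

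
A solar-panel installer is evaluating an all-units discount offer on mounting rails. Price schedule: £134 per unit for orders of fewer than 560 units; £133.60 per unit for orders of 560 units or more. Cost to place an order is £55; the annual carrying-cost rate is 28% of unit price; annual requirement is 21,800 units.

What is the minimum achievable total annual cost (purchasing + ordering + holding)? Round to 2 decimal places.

H₁ = 28%×£134 = £37.5200;  H₂ = 28%×£133.60 = £37.4080
EOQ₁ = √(2×21,800×55/37.5200) = 252.81  (< 560, feasible at tier 1)
EOQ₂ = √(2×21,800×55/37.4080) = 253.19  (< 560 → use Q = 560 at tier-2 price)
TC(tier 1 (EOQ₁), Q≈252.8) = £2,930,685.41
TC(tier 2, Q≈560.0) = £2,925,095.31
Minimum at tier 2: £2,925,095.31

£2,925,095.31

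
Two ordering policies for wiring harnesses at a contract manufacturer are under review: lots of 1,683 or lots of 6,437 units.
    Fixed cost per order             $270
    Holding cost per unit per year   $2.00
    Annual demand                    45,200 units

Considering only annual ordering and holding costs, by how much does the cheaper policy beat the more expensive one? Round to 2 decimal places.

$601.42

Annual cost at Q: ordering D·S/Q plus holding Q·H/2.
TC(1,683) = (45,200/1,683)×270 + (1,683/2)×2 = $8,934.34
TC(6,437) = (45,200/6,437)×270 + (6,437/2)×2 = $8,332.91
|ΔTC| = |$8,934.34 − $8,332.91| = $601.42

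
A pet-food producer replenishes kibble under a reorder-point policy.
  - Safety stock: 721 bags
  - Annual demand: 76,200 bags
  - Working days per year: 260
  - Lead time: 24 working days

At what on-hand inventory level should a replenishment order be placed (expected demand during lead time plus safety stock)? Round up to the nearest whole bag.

7,755 bags

Daily demand d = 76,200 / 260 = 293.077 bags/day
Demand during lead time = 293.077 × 24 = 7,033.85
Reorder point = 7,033.85 + 721 = 7,754.85 → round up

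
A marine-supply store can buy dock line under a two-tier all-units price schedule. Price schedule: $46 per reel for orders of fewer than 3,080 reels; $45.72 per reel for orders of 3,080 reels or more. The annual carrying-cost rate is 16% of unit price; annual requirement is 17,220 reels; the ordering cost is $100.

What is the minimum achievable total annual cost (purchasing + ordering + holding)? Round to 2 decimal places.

$797,154.66

H₁ = 16%×$46 = $7.3600;  H₂ = 16%×$45.72 = $7.3152
EOQ₁ = √(2×17,220×100/7.3600) = 684.06  (< 3,080, feasible at tier 1)
EOQ₂ = √(2×17,220×100/7.3152) = 686.15  (< 3,080 → use Q = 3,080 at tier-2 price)
TC(tier 1 (EOQ₁), Q≈684.1) = $797,154.66
TC(tier 2, Q≈3,080.0) = $799,122.90
Minimum at tier 1 (EOQ₁): $797,154.66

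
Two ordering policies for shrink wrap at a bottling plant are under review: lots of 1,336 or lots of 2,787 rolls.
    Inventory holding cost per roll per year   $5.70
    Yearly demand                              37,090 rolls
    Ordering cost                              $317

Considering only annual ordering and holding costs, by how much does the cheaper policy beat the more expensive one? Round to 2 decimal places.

$446.49

For each Q, cost = (D/Q)·S + (Q/2)·H.
TC(1,336) = (37,090/1,336)×317 + (1,336/2)×5.7 = $12,608.15
TC(2,787) = (37,090/2,787)×317 + (2,787/2)×5.7 = $12,161.65
Lots of 2,787 are cheaper by $446.49.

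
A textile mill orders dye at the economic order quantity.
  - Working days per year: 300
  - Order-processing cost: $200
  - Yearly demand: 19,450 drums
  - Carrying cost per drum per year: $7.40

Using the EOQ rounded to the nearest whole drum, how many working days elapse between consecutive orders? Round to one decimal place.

Optimal lot size Q* = (2 × 19,450 × $200 / $7.4)^½ ≈ 1,025.35 → Q = 1,025 drums
Cycle time = (working days × Q)/D = (300 × 1,025) / 19,450 = 15.810 days

15.8 days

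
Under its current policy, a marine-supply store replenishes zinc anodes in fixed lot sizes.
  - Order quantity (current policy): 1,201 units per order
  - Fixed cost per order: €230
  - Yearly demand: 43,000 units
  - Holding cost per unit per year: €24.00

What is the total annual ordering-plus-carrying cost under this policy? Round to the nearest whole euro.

Orders/yr = 43,000/1,201 = 35.803; ordering cost = 35.803 × €230 = €8,234.80
Average inventory = 1,201/2 = 600.5; holding cost = 600.5 × €24 = €14,412.00
Total = €8,234.80 + €14,412.00 = €22,646.80

€22,647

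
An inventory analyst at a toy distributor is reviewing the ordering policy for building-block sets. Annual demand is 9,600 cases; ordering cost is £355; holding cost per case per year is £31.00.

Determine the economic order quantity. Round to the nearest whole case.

469 cases

Optimal lot size Q* = (2 × 9,600 × £355 / £31)^½ ≈ 468.90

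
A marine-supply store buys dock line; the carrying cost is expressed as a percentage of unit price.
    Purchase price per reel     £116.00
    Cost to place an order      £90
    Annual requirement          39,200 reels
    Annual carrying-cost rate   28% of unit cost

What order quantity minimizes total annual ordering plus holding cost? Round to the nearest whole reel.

Holding cost per reel per year: H = 28% × £116 = £32.4800
2DS/H = 2·39,200·90/32.48 = 217,241.38
EOQ = √217,241.38 ≈ 466.09

466 reels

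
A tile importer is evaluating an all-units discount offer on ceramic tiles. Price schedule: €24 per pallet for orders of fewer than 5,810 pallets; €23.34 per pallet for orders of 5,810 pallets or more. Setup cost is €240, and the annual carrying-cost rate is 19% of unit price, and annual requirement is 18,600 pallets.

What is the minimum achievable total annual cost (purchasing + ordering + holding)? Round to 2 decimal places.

H₁ = 19%×€24 = €4.5600;  H₂ = 19%×€23.34 = €4.4346
EOQ₁ = √(2×18,600×240/4.5600) = 1,399.25  (< 5,810, feasible at tier 1)
EOQ₂ = √(2×18,600×240/4.4346) = 1,418.89  (< 5,810 → use Q = 5,810 at tier-2 price)
TC(tier 1 (EOQ₁), Q≈1,399.2) = €452,780.57
TC(tier 2, Q≈5,810.0) = €447,774.84
Minimum at tier 2: €447,774.84

€447,774.84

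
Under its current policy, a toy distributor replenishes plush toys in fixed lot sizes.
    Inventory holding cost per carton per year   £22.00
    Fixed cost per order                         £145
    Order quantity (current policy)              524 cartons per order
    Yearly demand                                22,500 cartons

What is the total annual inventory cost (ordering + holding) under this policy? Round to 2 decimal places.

£11,990.15

Ordering: D/Q × S = 22,500/524 × £145 = £6,226.15
Holding:  Q/2 × H = 524/2 × £22 = £5,764.00
Total = £6,226.15 + £5,764.00 = £11,990.15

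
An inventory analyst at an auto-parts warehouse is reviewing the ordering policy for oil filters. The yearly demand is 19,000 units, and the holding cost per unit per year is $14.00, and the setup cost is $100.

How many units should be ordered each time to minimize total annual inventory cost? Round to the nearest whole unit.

521 units

2DS/H = 2·19,000·100/14 = 271,428.57
EOQ = √271,428.57 ≈ 520.99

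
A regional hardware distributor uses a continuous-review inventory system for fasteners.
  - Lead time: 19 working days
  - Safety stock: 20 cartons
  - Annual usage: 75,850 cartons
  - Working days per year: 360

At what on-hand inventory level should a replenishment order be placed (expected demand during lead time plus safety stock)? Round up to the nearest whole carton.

Daily demand d = 75,850 / 360 = 210.694 cartons/day
Demand during lead time = 210.694 × 19 = 4,003.19
Reorder point = 4,003.19 + 20 = 4,023.19 → round up

4,024 cartons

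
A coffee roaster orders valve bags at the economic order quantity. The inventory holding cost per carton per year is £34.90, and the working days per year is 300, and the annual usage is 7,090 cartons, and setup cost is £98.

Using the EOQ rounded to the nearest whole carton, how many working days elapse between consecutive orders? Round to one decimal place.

8.5 days

EOQ = √(2DS/H) = √(2 × 7,090 × 98 / 34.9)
    = √(39,817.77) ≈ 199.54 → Q = 200 cartons
Cycle time = (working days × Q)/D = (300 × 200) / 7,090 = 8.463 days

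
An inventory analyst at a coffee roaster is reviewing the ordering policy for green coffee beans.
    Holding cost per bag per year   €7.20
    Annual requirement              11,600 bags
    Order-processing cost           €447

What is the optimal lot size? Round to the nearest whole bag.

1,200 bags

EOQ = √(2DS/H) = √(2 × 11,600 × 447 / 7.2)
    = √(1,440,333.33) ≈ 1,200.14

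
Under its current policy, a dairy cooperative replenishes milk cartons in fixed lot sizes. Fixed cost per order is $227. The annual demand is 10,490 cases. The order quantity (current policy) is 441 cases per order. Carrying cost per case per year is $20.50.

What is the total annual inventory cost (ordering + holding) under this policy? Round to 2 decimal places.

Ordering: D/Q × S = 10,490/441 × $227 = $5,399.61
Holding:  Q/2 × H = 441/2 × $20.5 = $4,520.25
Total = $5,399.61 + $4,520.25 = $9,919.86

$9,919.86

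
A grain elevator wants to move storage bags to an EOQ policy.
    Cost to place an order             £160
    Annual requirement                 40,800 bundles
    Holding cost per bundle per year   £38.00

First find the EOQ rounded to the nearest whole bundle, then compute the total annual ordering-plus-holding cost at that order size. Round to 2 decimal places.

£22,273.93

EOQ = √(2DS/H) = √(2 × 40,800 × 160 / 38)
    = √(343,578.95) ≈ 586.16 → Q = 586 bundles
Orders/yr = 40,800/586 = 69.625; ordering cost = 69.625 × £160 = £11,139.93
Average inventory = 586/2 = 293; holding cost = 293 × £38 = £11,134.00
Total = £11,139.93 + £11,134.00 = £22,273.93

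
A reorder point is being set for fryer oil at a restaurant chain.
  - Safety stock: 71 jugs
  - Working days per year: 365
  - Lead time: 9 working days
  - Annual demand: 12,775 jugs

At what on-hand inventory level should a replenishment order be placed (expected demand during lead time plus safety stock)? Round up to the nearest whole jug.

386 jugs

Daily demand d = 12,775 / 365 = 35.000 jugs/day
Demand during lead time = 35.000 × 9 = 315.00
Reorder point = 315.00 + 71 = 386.00 → round up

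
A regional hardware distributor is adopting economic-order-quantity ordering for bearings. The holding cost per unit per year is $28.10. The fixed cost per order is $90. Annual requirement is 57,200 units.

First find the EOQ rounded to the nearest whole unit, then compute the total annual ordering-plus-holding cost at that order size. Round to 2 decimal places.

2DS/H = 2·57,200·90/28.1 = 366,405.69
EOQ = √366,405.69 ≈ 605.31 → Q = 605 units
Annual ordering cost = (D/Q)·S = (57,200/605) × 90 = $8,509.09
Annual holding cost  = (Q/2)·H = (605/2) × 28.1 = $8,500.25
Total = $8,509.09 + $8,500.25 = $17,009.34

$17,009.34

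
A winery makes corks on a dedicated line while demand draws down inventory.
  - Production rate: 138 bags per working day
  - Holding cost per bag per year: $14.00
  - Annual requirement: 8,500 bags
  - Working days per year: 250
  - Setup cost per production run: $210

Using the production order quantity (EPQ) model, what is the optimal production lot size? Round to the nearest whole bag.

Daily demand d = 8,500/250 = 34.000; p = 138; 1 − d/p = 0.75362
EPQ = √(2DS / (H(1 − d/p)))
    = √(2 × 8,500 × 210 / (14 × 0.75362)) ≈ 581.69

582 bags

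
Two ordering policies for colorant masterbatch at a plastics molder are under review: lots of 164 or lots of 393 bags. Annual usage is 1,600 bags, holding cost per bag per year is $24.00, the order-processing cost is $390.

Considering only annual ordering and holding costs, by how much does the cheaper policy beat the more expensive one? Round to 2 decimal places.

Annual cost at Q: ordering D·S/Q plus holding Q·H/2.
TC(164) = (1,600/164)×390 + (164/2)×24 = $5,772.88
TC(393) = (1,600/393)×390 + (393/2)×24 = $6,303.79
|ΔTC| = |$5,772.88 − $6,303.79| = $530.91

$530.91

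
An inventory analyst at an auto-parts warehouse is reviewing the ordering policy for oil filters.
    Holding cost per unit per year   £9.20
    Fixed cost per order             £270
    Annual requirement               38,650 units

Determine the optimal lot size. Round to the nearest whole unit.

1,506 units

Q* = √(2·D·S / H) = √(2·38,650·270 / 9.2) = √2,268,587.0 ≈ 1,506.18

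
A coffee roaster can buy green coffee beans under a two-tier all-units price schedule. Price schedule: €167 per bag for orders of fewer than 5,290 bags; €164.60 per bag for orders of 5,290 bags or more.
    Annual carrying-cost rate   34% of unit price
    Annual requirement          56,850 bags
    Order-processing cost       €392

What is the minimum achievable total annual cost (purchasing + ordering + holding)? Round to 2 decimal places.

€9,509,747.48

H₁ = 34%×€167 = €56.7800;  H₂ = 34%×€164.60 = €55.9640
EOQ₁ = √(2×56,850×392/56.7800) = 885.98  (< 5,290, feasible at tier 1)
EOQ₂ = √(2×56,850×392/55.9640) = 892.42  (< 5,290 → use Q = 5,290 at tier-2 price)
TC(tier 1 (EOQ₁), Q≈886.0) = €9,544,256.14
TC(tier 2, Q≈5,290.0) = €9,509,747.48
Minimum at tier 2: €9,509,747.48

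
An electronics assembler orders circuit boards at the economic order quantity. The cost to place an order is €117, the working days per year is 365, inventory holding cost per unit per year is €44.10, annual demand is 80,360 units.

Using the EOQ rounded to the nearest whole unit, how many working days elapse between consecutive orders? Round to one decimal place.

Optimal lot size Q* = (2 × 80,360 × €117 / €44.1)^½ ≈ 652.99 → Q = 653 units
Cycle time = (working days × Q)/D = (365 × 653) / 80,360 = 2.966 days

3.0 days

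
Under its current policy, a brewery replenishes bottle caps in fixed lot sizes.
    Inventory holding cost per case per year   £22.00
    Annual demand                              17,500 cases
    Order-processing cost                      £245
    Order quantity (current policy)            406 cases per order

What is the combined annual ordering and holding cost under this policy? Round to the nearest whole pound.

£15,026

Annual ordering cost = (D/Q)·S = (17,500/406) × 245 = £10,560.34
Annual holding cost  = (Q/2)·H = (406/2) × 22 = £4,466.00
Total = £10,560.34 + £4,466.00 = £15,026.34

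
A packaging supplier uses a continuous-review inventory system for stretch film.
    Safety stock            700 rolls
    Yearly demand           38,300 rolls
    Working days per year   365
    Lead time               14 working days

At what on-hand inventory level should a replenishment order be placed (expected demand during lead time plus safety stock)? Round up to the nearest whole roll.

Daily demand d = 38,300 / 365 = 104.932 rolls/day
Demand during lead time = 104.932 × 14 = 1,469.04
Reorder point = 1,469.04 + 700 = 2,169.04 → round up

2,170 rolls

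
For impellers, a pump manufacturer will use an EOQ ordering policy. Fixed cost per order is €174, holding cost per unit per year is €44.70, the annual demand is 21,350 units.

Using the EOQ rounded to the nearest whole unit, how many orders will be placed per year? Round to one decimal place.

52.3 orders per year

Q* = √(2·D·S / H) = √(2·21,350·174 / 44.7) = √166,214.8 ≈ 407.69 → Q = 408
Orders per year = D/Q = 21,350 / 408 = 52.328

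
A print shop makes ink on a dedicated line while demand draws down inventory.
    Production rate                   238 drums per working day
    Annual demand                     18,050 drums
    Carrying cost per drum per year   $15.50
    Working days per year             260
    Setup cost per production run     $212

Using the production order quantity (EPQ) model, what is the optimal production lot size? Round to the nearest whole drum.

Daily demand d = 18,050/260 = 69.423; p = 238; 1 − d/p = 0.70831
EPQ = √(2DS / (H(1 − d/p)))
    = √(2 × 18,050 × 212 / (15.5 × 0.70831)) ≈ 834.92

835 drums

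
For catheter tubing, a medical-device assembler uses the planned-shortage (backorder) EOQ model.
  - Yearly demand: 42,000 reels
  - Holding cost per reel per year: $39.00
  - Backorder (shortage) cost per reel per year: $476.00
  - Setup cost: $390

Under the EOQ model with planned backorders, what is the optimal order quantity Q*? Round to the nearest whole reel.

953 reels

Q* = √(2DS/H) · √((H + b)/b)
   = √(2 × 42,000 × 390 / 39) · √((39 + 476) / 476)
   = 916.515 × 1.0402 ≈ 953.32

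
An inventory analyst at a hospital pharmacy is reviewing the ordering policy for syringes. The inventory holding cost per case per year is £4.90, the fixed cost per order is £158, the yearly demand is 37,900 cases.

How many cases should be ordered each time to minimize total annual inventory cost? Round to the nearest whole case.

1,563 cases

Q* = √(2·D·S / H) = √(2·37,900·158 / 4.9) = √2,444,163.3 ≈ 1,563.38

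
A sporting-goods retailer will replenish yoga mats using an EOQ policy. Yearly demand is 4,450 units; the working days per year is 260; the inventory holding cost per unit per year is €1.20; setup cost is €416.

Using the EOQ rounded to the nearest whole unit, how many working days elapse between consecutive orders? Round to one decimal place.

102.7 days

Q* = √(2·D·S / H) = √(2·4,450·416 / 1.2) = √3,085,333.3 ≈ 1,756.51 → Q = 1,757 units
T = Q/D × 260 days = 1,757/4,450 × 260 = 102.656 days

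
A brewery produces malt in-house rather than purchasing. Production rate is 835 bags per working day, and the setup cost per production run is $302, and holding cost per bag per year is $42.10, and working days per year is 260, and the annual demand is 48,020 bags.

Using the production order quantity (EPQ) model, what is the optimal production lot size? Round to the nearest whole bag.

d = 48,020/260 = 184.6923 bags/day;  effective holding cost H(1 − d/p) = 42.1·(1 − 184.6923/835) = 32.78797
Q* = √(2DS / H_eff) = √(2·48,020·302 / 32.78797) ≈ 940.53

941 bags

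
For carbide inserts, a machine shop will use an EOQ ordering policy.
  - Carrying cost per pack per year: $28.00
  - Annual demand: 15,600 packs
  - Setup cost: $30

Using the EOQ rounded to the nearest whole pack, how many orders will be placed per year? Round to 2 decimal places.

2DS/H = 2·15,600·30/28 = 33,428.57
EOQ = √33,428.57 ≈ 182.83 → Q = 183
Orders per year = D/Q = 15,600 / 183 = 85.246

85.25 orders per year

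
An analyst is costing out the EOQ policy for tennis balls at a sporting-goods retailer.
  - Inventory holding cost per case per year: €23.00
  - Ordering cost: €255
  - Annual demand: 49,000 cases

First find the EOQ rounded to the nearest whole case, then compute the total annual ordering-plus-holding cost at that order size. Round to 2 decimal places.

2DS/H = 2·49,000·255/23 = 1,086,521.74
EOQ = √1,086,521.74 ≈ 1,042.36 → Q = 1,042 cases
Ordering: D/Q × S = 49,000/1,042 × €255 = €11,991.36
Holding:  Q/2 × H = 1,042/2 × €23 = €11,983.00
Total = €11,991.36 + €11,983.00 = €23,974.36

€23,974.36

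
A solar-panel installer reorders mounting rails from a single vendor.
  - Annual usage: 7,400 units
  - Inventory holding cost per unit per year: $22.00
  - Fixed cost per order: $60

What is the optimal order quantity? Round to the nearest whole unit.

201 units

Q* = √(2·D·S / H) = √(2·7,400·60 / 22) = √40,363.6 ≈ 200.91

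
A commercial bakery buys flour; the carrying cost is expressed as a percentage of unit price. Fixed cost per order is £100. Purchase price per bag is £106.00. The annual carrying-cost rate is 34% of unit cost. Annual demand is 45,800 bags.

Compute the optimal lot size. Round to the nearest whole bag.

H = i·C = 0.34 × £106 = £36.0400 per bag-year
Q* = √(2·D·S / H) = √(2·45,800·100 / 36.04) = √254,162.0 ≈ 504.14

504 bags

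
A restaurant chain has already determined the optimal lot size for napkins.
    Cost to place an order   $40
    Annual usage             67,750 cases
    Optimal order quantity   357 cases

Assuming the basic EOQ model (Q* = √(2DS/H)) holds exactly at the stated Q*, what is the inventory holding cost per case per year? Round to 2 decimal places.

EOQ relation: Q² = 2DS/H, so rearrange for the unknown.
H = 2DS / Q² = 2 × 67,750 × 40 / 357² = 42.5268

$42.53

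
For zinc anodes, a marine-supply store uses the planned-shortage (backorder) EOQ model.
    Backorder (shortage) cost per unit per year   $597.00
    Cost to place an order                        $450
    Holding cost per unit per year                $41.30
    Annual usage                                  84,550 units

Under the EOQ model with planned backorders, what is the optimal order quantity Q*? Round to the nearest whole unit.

Q* = √(2DS/H) · √((H + b)/b)
   = √(2 × 84,550 × 450 / 41.3) · √((41.3 + 597) / 597)
   = 1,357.385 × 1.0340 ≈ 1,403.55

1,404 units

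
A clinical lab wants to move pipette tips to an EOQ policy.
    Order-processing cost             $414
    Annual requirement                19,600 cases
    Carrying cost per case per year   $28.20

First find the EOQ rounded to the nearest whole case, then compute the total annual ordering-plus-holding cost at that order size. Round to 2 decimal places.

Optimal lot size Q* = (2 × 19,600 × $414 / $28.2)^½ ≈ 758.61 → Q = 759 cases
Ordering: D/Q × S = 19,600/759 × $414 = $10,690.91
Holding:  Q/2 × H = 759/2 × $28.2 = $10,701.90
Total = $10,690.91 + $10,701.90 = $21,392.81

$21,392.81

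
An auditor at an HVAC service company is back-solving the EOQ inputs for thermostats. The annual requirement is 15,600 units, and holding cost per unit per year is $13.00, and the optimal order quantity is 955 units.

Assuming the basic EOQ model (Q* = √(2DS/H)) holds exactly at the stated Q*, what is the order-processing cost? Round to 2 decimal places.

$380.01

From Q* = √(2DS/H) ⇒ Q*² = 2DS/H.
S = Q²H / (2D) = 955² × 13 / (2 × 15,600) = 380.0104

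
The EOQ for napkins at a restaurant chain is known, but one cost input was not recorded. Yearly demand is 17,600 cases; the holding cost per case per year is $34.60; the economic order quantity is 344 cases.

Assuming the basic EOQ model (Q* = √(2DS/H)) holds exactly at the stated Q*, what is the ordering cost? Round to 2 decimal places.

EOQ relation: Q² = 2DS/H, so rearrange for the unknown.
S = Q²H / (2D) = 344² × 34.6 / (2 × 17,600) = 116.3189

$116.32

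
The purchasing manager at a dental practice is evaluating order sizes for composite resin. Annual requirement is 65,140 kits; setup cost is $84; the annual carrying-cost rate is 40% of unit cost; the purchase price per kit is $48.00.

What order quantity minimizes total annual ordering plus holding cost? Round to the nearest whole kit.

755 kits

H = i·C = 0.4 × $48 = $19.2000 per kit-year
Q* = √(2·D·S / H) = √(2·65,140·84 / 19.2) = √569,975.0 ≈ 754.97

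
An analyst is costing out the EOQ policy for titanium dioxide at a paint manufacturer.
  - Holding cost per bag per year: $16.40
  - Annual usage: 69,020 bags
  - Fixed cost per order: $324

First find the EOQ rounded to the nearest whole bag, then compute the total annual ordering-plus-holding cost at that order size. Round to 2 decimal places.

$27,083.01

Optimal lot size Q* = (2 × 69,020 × $324 / $16.4)^½ ≈ 1,651.40 → Q = 1,651 bags
Annual ordering cost = (D/Q)·S = (69,020/1,651) × 324 = $13,544.81
Annual holding cost  = (Q/2)·H = (1,651/2) × 16.4 = $13,538.20
Total = $13,544.81 + $13,538.20 = $27,083.01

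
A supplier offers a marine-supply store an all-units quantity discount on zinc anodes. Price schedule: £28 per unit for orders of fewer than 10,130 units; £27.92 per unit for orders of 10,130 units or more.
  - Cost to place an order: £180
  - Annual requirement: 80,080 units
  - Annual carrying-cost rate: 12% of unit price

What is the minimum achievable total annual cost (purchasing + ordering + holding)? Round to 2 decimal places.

H₁ = 12%×£28 = £3.3600;  H₂ = 12%×£27.92 = £3.3504
EOQ₁ = √(2×80,080×180/3.3600) = 2,929.16  (< 10,130, feasible at tier 1)
EOQ₂ = √(2×80,080×180/3.3504) = 2,933.36  (< 10,130 → use Q = 10,130 at tier-2 price)
TC(tier 1 (EOQ₁), Q≈2,929.2) = £2,252,081.99
TC(tier 2, Q≈10,130.0) = £2,254,226.32
Minimum at tier 1 (EOQ₁): £2,252,081.99

£2,252,081.99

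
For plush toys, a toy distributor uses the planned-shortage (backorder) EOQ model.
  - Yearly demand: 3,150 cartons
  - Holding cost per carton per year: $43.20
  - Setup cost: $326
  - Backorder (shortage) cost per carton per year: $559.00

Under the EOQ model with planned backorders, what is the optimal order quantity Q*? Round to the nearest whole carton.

Q* = √(2DS/H) · √((H + b)/b)
   = √(2 × 3,150 × 326 / 43.2) · √((43.2 + 559) / 559)
   = 218.041 × 1.0379 ≈ 226.31

226 cartons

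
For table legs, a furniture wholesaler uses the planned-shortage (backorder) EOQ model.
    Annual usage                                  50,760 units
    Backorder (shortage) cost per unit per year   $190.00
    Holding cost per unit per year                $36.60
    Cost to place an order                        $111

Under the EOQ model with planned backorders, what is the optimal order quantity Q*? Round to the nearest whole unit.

Q* = √(2DS/H) · √((H + b)/b)
   = √(2 × 50,760 × 111 / 36.6) · √((36.6 + 190) / 190)
   = 554.877 × 1.0921 ≈ 605.97

606 units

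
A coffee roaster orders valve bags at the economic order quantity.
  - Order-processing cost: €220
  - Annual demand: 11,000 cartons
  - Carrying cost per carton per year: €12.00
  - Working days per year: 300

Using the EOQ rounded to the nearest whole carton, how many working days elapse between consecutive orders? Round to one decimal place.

17.3 days

Optimal lot size Q* = (2 × 11,000 × €220 / €12)^½ ≈ 635.09 → Q = 635 cartons
T = Q/D × 300 days = 635/11,000 × 300 = 17.318 days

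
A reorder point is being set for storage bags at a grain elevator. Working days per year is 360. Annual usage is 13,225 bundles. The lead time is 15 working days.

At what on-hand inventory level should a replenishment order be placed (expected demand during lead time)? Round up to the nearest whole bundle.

552 bundles

Daily demand d = 13,225 / 360 = 36.736 bundles/day
Demand during lead time = 36.736 × 15 = 551.04
Reorder point = 551.04 → round up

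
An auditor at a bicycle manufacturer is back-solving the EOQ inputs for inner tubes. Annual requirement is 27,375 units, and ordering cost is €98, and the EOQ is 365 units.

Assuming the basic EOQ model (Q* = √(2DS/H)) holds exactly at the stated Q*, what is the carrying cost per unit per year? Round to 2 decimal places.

€40.27

From Q* = √(2DS/H) ⇒ Q*² = 2DS/H.
H = 2DS / Q² = 2 × 27,375 × 98 / 365² = 40.2740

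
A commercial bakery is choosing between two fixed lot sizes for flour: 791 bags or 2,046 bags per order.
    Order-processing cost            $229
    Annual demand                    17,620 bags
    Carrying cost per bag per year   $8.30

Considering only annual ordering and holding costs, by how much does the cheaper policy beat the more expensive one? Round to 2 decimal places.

For each Q, cost = (D/Q)·S + (Q/2)·H.
TC(791) = (17,620/791)×229 + (791/2)×8.3 = $8,383.76
TC(2,046) = (17,620/2,046)×229 + (2,046/2)×8.3 = $10,463.03
|ΔTC| = |$8,383.76 − $10,463.03| = $2,079.27

$2,079.27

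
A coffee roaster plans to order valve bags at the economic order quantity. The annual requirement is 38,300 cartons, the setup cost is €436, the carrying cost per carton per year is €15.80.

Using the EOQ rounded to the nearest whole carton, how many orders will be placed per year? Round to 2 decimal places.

26.34 orders per year

Optimal lot size Q* = (2 × 38,300 × €436 / €15.8)^½ ≈ 1,453.88 → Q = 1,454
N = D/Q = 38,300/1,454 ≈ 26.341 orders/yr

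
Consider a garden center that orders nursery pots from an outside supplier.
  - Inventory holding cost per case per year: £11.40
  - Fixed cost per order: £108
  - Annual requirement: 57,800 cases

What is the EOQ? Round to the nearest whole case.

Q* = √(2·D·S / H) = √(2·57,800·108 / 11.4) = √1,095,157.9 ≈ 1,046.50

1,046 cases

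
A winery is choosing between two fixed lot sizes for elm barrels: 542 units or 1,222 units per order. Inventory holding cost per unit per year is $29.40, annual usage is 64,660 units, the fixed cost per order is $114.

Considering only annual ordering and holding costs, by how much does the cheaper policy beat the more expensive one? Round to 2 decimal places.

$2,428.04

For each Q, cost = (D/Q)·S + (Q/2)·H.
TC(542) = (64,660/542)×114 + (542/2)×29.4 = $21,567.47
TC(1,222) = (64,660/1,222)×114 + (1,222/2)×29.4 = $23,995.51
|ΔTC| = |$21,567.47 − $23,995.51| = $2,428.04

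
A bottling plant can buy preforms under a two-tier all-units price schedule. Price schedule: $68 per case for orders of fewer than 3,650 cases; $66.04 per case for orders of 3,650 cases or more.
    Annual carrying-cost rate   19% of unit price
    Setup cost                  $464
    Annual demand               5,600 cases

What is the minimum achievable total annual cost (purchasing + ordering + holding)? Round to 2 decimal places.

$388,994.06

H₁ = 19%×$68 = $12.9200;  H₂ = 19%×$66.04 = $12.5476
EOQ₁ = √(2×5,600×464/12.9200) = 634.22  (< 3,650, feasible at tier 1)
EOQ₂ = √(2×5,600×464/12.5476) = 643.56  (< 3,650 → use Q = 3,650 at tier-2 price)
TC(tier 1 (EOQ₁), Q≈634.2) = $388,994.06
TC(tier 2, Q≈3,650.0) = $393,435.26
Minimum at tier 1 (EOQ₁): $388,994.06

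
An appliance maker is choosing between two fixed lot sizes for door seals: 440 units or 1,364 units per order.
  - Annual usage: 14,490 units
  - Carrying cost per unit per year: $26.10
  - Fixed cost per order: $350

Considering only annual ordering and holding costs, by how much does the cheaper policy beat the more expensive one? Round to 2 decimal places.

TC(Q) = (D/Q)S + (Q/2)H
TC(440) = (14,490/440)×350 + (440/2)×26.1 = $17,268.14
TC(1,364) = (14,490/1,364)×350 + (1,364/2)×26.1 = $21,518.31
|ΔTC| = |$17,268.14 − $21,518.31| = $4,250.17

$4,250.17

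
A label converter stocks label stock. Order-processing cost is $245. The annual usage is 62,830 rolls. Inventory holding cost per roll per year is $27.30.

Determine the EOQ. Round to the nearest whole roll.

1,062 rolls

Q* = √(2·D·S / H) = √(2·62,830·245 / 27.3) = √1,127,717.9 ≈ 1,061.94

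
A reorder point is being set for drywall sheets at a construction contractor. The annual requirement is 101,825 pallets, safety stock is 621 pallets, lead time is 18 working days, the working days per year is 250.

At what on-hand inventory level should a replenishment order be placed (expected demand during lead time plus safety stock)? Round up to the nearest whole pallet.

Daily demand d = 101,825 / 250 = 407.300 pallets/day
Demand during lead time = 407.300 × 18 = 7,331.40
Reorder point = 7,331.40 + 621 = 7,952.40 → round up

7,953 pallets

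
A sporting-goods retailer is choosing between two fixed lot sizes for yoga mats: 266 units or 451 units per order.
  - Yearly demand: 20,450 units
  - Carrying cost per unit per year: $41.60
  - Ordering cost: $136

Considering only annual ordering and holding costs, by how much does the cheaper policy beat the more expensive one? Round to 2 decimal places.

For each Q, cost = (D/Q)·S + (Q/2)·H.
TC(266) = (20,450/266)×136 + (266/2)×41.6 = $15,988.44
TC(451) = (20,450/451)×136 + (451/2)×41.6 = $15,547.54
Cheaper: Q = 451.  Difference = $440.90

$440.90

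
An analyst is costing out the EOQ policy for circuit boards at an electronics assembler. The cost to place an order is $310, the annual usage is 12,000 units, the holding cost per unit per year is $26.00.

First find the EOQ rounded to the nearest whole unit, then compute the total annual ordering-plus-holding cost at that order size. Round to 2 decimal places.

Optimal lot size Q* = (2 × 12,000 × $310 / $26)^½ ≈ 534.93 → Q = 535 units
Annual ordering cost = (D/Q)·S = (12,000/535) × 310 = $6,953.27
Annual holding cost  = (Q/2)·H = (535/2) × 26 = $6,955.00
Total = $6,953.27 + $6,955.00 = $13,908.27

$13,908.27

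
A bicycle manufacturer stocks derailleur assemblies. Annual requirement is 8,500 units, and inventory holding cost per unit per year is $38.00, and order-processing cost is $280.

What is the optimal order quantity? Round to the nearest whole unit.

2DS/H = 2·8,500·280/38 = 125,263.16
EOQ = √125,263.16 ≈ 353.93

354 units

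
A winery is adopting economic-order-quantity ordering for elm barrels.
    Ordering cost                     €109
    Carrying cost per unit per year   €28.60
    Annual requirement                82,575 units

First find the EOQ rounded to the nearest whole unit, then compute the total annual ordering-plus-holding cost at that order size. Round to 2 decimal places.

€22,690.06

EOQ = √(2DS/H) = √(2 × 82,575 × 109 / 28.6)
    = √(629,417.83) ≈ 793.36 → Q = 793 units
Orders/yr = 82,575/793 = 104.130; ordering cost = 104.130 × €109 = €11,350.16
Average inventory = 793/2 = 396.5; holding cost = 396.5 × €28.6 = €11,339.90
Total = €11,350.16 + €11,339.90 = €22,690.06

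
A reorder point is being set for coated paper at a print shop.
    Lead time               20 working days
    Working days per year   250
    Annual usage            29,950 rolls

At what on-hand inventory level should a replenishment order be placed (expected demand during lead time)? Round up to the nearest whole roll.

2,396 rolls

Daily demand d = 29,950 / 250 = 119.800 rolls/day
Demand during lead time = 119.800 × 20 = 2,396.00
Reorder point = 2,396.00 → round up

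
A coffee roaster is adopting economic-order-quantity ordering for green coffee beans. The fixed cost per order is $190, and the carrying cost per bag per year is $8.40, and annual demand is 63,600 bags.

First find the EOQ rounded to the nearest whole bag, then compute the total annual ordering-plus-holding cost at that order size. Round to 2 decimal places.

$14,248.20

2DS/H = 2·63,600·190/8.4 = 2,877,142.86
EOQ = √2,877,142.86 ≈ 1,696.21 → Q = 1,696 bags
Ordering: D/Q × S = 63,600/1,696 × $190 = $7,125.00
Holding:  Q/2 × H = 1,696/2 × $8.4 = $7,123.20
Total = $7,125.00 + $7,123.20 = $14,248.20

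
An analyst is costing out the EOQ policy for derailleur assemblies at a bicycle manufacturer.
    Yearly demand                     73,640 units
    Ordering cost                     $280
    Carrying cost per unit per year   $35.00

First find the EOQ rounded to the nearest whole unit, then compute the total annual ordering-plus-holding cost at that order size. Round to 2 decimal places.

$37,991.37

Optimal lot size Q* = (2 × 73,640 × $280 / $35)^½ ≈ 1,085.47 → Q = 1,085 units
Annual ordering cost = (D/Q)·S = (73,640/1,085) × 280 = $19,003.87
Annual holding cost  = (Q/2)·H = (1,085/2) × 35 = $18,987.50
Total = $19,003.87 + $18,987.50 = $37,991.37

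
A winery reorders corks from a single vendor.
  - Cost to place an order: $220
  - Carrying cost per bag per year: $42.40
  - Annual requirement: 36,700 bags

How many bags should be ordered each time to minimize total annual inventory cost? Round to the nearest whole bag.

EOQ = √(2DS/H) = √(2 × 36,700 × 220 / 42.4)
    = √(380,849.06) ≈ 617.13

617 bags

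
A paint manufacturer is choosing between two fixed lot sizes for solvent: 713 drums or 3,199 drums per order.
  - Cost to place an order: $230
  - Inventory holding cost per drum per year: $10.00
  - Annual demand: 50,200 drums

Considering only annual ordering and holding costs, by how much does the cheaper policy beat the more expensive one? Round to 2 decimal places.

For each Q, cost = (D/Q)·S + (Q/2)·H.
TC(713) = (50,200/713)×230 + (713/2)×10 = $19,758.55
TC(3,199) = (50,200/3,199)×230 + (3,199/2)×10 = $19,604.25
|ΔTC| = |$19,758.55 − $19,604.25| = $154.30

$154.30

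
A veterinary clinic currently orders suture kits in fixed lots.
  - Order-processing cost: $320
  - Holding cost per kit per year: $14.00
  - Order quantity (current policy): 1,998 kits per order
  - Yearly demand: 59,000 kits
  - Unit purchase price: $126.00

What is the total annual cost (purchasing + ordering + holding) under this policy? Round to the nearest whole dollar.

Annual ordering cost = (D/Q)·S = (59,000/1,998) × 320 = $9,449.45
Annual holding cost  = (Q/2)·H = (1,998/2) × 14 = $13,986.00
Purchase cost = D·C = 59,000 × 126 = $7,434,000.00
Total = $9,449.45 + $13,986.00 + $7,434,000.00 = $7,457,435.45

$7,457,435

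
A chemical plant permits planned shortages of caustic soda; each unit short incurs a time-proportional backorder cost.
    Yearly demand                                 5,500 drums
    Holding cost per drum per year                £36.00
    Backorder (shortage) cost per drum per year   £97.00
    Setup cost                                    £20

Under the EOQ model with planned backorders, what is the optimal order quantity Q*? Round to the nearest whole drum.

Q* = √(2DS/H) · √((H + b)/b)
   = √(2 × 5,500 × 20 / 36) · √((36 + 97) / 97)
   = 78.174 × 1.1710 ≈ 91.54

92 drums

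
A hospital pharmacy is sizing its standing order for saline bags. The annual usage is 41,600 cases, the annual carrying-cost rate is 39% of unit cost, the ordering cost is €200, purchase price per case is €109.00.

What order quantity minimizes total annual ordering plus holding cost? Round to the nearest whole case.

Carrying cost H = €109 × 39% = €42.5100/case/yr
Optimal lot size Q* = (2 × 41,600 × €200 / €42.51)^½ ≈ 625.65

626 cases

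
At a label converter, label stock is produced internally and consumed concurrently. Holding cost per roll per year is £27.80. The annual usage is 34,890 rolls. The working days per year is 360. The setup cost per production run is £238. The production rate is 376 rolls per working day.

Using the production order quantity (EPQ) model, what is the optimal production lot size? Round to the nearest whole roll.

Daily demand d = 34,890/360 = 96.917; p = 376; 1 − d/p = 0.74224
EPQ = √(2DS / (H(1 − d/p)))
    = √(2 × 34,890 × 238 / (27.8 × 0.74224)) ≈ 897.14

897 rolls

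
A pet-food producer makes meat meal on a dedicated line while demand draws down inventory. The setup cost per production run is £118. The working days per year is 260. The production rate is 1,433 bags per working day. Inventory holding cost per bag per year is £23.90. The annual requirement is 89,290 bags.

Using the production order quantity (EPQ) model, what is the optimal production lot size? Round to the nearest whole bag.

1,077 bags

Daily demand d = 89,290/260 = 343.423; p = 1433; 1 − d/p = 0.76035
EPQ = √(2DS / (H(1 − d/p)))
    = √(2 × 89,290 × 118 / (23.9 × 0.76035)) ≈ 1,076.84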